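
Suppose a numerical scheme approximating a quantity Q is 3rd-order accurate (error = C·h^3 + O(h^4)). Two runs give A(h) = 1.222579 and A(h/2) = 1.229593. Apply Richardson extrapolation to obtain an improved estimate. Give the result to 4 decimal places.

Extrapolated value = (8·A(h/2) − A(h)) / (8 − 1)
= (8·1.229593 − 1.222579) / 7
= 8.614165 / 7 = 1.230595

1.2306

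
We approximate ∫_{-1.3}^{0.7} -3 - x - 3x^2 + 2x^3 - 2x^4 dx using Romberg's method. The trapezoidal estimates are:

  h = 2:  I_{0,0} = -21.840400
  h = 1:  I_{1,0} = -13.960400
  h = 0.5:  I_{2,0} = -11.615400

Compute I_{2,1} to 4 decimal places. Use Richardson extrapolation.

-10.8337

Richardson extrapolation on the trapezoidal column (denominator 4−1=3):
I_{2,1} = -11.615400 + (-11.615400 − (-13.960400))/3 = -10.833733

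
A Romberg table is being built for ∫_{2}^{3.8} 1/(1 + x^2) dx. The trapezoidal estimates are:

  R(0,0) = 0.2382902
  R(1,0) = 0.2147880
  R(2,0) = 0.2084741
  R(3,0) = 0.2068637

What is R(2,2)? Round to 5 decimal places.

Richardson extrapolation on the trapezoidal column (denominator 4−1=3):
R(1,1) = (4·0.2147880 − 0.2382902) / 3 = 0.2069539
R(2,1) = 0.2084741 + (0.2084741 − 0.2147880)/3 = 0.2063695
R(2,2) = 0.2063695 + (0.2063695 − 0.2069539)/15 = 0.2063305

0.20633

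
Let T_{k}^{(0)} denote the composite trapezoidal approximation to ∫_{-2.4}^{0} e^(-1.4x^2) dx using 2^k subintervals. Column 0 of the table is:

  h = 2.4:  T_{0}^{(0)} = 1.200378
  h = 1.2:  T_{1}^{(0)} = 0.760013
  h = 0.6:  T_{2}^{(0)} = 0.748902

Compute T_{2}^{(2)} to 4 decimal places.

T_{1}^{(1)} = 0.760013 + (0.760013 − 1.200378)/3 = 0.613225
T_{2}^{(1)} = 0.748902 + (0.748902 − 0.760013)/3 = 0.745198
T_{2}^{(2)} = (16·0.745198 − 0.613225) / 15 = 0.753996

0.7540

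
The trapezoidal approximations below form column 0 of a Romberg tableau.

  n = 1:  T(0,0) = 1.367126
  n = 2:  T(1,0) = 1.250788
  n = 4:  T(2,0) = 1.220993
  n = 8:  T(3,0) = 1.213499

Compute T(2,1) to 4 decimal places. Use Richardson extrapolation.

T(2,1) = (4·1.220993 − 1.250788) / 3 = 1.211061

1.2111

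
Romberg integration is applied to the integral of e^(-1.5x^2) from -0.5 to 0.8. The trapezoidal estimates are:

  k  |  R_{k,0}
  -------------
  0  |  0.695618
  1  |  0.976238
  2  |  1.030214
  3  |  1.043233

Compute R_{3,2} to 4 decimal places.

1.0475

Richardson extrapolation on the trapezoidal column (denominator 4−1=3):
R_{2,1} = (4·1.030214 − 0.976238) / 3 = 1.048206
R_{3,1} = 1.043233 + (1.043233 − 1.030214)/3 = 1.047573
R_{3,2} = 1.047573 + (1.047573 − 1.048206)/15 = 1.047531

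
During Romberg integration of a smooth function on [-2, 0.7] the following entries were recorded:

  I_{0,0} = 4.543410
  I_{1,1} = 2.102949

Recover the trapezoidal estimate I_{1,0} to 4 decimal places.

2.7131

From I_{1,1} = (4·I_{1,0} − I_{0,0})/3, solve for I_{1,0}:
4·I_{1,0} = 3·2.102949 + 4.543410 = 10.852257
I_{1,0} = 2.713064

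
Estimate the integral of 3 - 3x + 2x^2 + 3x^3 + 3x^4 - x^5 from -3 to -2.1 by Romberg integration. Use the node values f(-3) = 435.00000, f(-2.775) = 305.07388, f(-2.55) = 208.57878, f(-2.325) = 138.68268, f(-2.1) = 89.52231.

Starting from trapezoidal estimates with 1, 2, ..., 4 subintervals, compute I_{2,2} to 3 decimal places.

203.748

I_{0,0} (trapezoid, 1 panel, h=0.9000): 236.03504
I_{1,0} (trapezoid, 2 panels, h=0.4500): 211.87797
I_{2,0} (trapezoid, 4 panels, h=0.2250): 205.78421
I_{1,1} = 211.87797 + (211.87797 − 236.03504)/3 = 203.82561
I_{2,1} = 205.78421 + (205.78421 − 211.87797)/3 = 203.75296
I_{2,2} = 203.75296 + (203.75296 − 203.82561)/15 = 203.74812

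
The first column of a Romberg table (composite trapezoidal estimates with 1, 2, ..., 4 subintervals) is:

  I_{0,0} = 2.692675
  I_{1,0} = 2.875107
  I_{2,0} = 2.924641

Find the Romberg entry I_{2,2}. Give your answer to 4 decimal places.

2.9415

I_{1,1} = 2.875107 + (2.875107 − 2.692675)/3 = 2.935918
I_{2,1} = (4·2.924641 − 2.875107) / 3 = 2.941152
I_{2,2} = 2.941152 + (2.941152 − 2.935918)/15 = 2.941501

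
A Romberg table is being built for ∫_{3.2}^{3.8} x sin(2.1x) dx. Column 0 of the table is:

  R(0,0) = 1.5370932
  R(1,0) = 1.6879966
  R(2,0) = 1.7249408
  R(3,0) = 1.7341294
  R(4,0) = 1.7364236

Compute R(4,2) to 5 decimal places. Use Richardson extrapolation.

Richardson extrapolation on the trapezoidal column (denominator 4−1=3):
R(3,1) = 1.7341294 + (1.7341294 − 1.7249408)/3 = 1.7371923
R(4,1) = 1.7364236 + (1.7364236 − 1.7341294)/3 = 1.7371883
R(4,2) = 1.7371883 + (1.7371883 − 1.7371923)/15 = 1.7371880
(Column j=1 coincides with Simpson's rule on the same nodes.)

1.73719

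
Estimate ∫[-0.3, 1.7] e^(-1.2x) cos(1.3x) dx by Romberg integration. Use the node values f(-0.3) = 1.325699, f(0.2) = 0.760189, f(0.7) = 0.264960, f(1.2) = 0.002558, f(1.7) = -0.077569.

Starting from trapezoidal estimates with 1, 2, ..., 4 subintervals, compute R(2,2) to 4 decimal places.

0.8072

R(0,0) (trapezoid, 1 panel, h=2.0000): 1.248130
R(1,0) (trapezoid, 2 panels, h=1.0000): 0.889025
R(2,0) (trapezoid, 4 panels, h=0.5000): 0.825886
R(1,1) = 0.889025 + (0.889025 − 1.248130)/3 = 0.769323
R(2,1) = 0.825886 + (0.825886 − 0.889025)/3 = 0.804840
R(2,2) = 0.804840 + (0.804840 − 0.769323)/15 = 0.807208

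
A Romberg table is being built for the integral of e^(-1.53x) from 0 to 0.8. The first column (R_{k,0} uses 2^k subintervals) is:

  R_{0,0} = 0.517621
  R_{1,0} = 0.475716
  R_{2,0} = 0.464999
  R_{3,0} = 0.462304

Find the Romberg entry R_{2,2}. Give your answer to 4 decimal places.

0.4614

Richardson extrapolation on the trapezoidal column (denominator 4−1=3):
R_{1,1} = 0.475716 + (0.475716 − 0.517621)/3 = 0.461748
R_{2,1} = 0.464999 + (0.464999 − 0.475716)/3 = 0.461427
R_{2,2} = (16·0.461427 − 0.461748) / 15 = 0.461406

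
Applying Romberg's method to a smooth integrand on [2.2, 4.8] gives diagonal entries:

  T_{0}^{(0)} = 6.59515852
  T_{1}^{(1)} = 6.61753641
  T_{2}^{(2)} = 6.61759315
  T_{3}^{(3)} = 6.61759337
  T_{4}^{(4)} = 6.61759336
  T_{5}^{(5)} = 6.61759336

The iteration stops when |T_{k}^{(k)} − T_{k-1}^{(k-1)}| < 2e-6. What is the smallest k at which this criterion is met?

|T_{1}^{(1)} − T_{0}^{(0)}| = 0.02237789 ≥ 2e-6
|T_{2}^{(2)} − T_{1}^{(1)}| = 0.00005674 ≥ 2e-6
|T_{3}^{(3)} − T_{2}^{(2)}| = 0.00000022 < 2e-6

k = 3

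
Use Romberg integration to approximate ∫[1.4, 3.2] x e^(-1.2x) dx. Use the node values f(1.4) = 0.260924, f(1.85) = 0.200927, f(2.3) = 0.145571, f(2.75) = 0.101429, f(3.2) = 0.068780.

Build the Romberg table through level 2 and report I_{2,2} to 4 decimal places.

I_{0,0} (trapezoid, 1 panel, h=1.8000): 0.296734
I_{1,0} (trapezoid, 2 panels, h=0.9000): 0.279381
I_{2,0} (trapezoid, 4 panels, h=0.4500): 0.275751
I_{1,1} = 0.279381 + (0.279381 − 0.296734)/3 = 0.273597
I_{2,1} = 0.275751 + (0.275751 − 0.279381)/3 = 0.274541
I_{2,2} = 0.274541 + (0.274541 − 0.273597)/15 = 0.274604

0.2746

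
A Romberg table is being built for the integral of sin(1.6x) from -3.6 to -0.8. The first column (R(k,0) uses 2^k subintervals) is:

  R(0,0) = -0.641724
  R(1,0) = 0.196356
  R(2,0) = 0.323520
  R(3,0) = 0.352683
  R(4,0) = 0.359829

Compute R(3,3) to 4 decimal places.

Richardson extrapolation on the trapezoidal column (denominator 4−1=3):
R(1,1) = 0.196356 + (0.196356 − (-0.641724))/3 = 0.475716
R(2,1) = (4·0.323520 − 0.196356) / 3 = 0.365908
R(3,1) = 0.352683 + (0.352683 − 0.323520)/3 = 0.362404
R(2,2) = 0.365908 + (0.365908 − 0.475716)/15 = 0.358587
R(3,2) = (16·0.362404 − 0.365908) / 15 = 0.362170
R(3,3) = (64·0.362170 − 0.358587) / 63 = 0.362227

0.3622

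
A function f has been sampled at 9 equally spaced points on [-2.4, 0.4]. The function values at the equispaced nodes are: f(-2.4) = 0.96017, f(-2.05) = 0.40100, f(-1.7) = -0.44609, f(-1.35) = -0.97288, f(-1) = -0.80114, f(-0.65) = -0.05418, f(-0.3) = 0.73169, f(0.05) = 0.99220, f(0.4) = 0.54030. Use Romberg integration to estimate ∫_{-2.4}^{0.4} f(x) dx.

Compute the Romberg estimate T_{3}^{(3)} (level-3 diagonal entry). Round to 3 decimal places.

T_{0}^{(0)} (trapezoid, 1 panel, h=2.8000): 2.10066
T_{1}^{(0)} (trapezoid, 2 panels, h=1.4000): -0.07127
T_{2}^{(0)} (trapezoid, 4 panels, h=0.7000): 0.16429
T_{3}^{(0)} (trapezoid, 8 panels, h=0.3500): 0.21029
T_{1}^{(1)} = -0.07127 + (-0.07127 − 2.10066)/3 = -0.79525
T_{2}^{(1)} = 0.16429 + (0.16429 − (-0.07127))/3 = 0.24281
T_{3}^{(1)} = 0.21029 + (0.21029 − 0.16429)/3 = 0.22562
T_{2}^{(2)} = 0.24281 + (0.24281 − (-0.79525))/15 = 0.31201
T_{3}^{(2)} = 0.22562 + (0.22562 − 0.24281)/15 = 0.22447
T_{3}^{(3)} = 0.22447 + (0.22447 − 0.31201)/63 = 0.22308

0.223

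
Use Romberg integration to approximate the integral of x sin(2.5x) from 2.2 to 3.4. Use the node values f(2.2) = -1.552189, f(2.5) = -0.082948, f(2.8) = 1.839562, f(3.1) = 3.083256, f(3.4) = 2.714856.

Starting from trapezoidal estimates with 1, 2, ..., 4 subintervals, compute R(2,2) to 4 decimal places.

R(0,0) (trapezoid, 1 panel, h=1.2000): 0.697600
R(1,0) (trapezoid, 2 panels, h=0.6000): 1.452537
R(2,0) (trapezoid, 4 panels, h=0.3000): 1.626361
R(1,1) = 1.452537 + (1.452537 − 0.697600)/3 = 1.704183
R(2,1) = 1.626361 + (1.626361 − 1.452537)/3 = 1.684302
R(2,2) = 1.684302 + (1.684302 − 1.704183)/15 = 1.682977

1.6830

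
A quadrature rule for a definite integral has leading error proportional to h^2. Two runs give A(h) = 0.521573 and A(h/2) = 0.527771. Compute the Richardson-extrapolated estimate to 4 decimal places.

0.5298

The leading error scales as h^2; refining by a factor of 2 reduces it by 2^2 = 4.
Extrapolated value = (4·A(h/2) − A(h)) / (4 − 1)
= (4·0.527771 − 0.521573) / 3
= 1.589511 / 3 = 0.529837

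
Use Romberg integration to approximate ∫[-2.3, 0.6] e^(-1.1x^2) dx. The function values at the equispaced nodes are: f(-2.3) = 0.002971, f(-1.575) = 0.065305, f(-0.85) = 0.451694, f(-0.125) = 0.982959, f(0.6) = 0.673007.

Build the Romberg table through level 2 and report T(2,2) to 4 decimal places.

1.4080

T(0,0) (trapezoid, 1 panel, h=2.9000): 0.980168
T(1,0) (trapezoid, 2 panels, h=1.4500): 1.145040
T(2,0) (trapezoid, 4 panels, h=0.7250): 1.332512
T(1,1) = 1.145040 + (1.145040 − 0.980168)/3 = 1.199997
T(2,1) = 1.332512 + (1.332512 − 1.145040)/3 = 1.395003
T(2,2) = 1.395003 + (1.395003 − 1.199997)/15 = 1.408003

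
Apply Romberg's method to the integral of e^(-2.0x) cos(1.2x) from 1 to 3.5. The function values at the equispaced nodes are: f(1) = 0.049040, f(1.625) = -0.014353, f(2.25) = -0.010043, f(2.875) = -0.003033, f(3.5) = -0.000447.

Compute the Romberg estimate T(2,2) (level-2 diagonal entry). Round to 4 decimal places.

T(0,0) (trapezoid, 1 panel, h=2.5000): 0.060741
T(1,0) (trapezoid, 2 panels, h=1.2500): 0.017817
T(2,0) (trapezoid, 4 panels, h=0.6250): -0.001958
T(1,1) = 0.017817 + (0.017817 − 0.060741)/3 = 0.003509
T(2,1) = -0.001958 + (-0.001958 − 0.017817)/3 = -0.008550
T(2,2) = -0.008550 + (-0.008550 − 0.003509)/15 = -0.009354

-0.0094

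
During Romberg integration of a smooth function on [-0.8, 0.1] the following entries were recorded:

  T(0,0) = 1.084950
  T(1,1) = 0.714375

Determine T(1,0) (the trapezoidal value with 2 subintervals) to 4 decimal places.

0.8070

From T(1,1) = (4·T(1,0) − T(0,0))/3, solve for T(1,0):
4·T(1,0) = 3·0.714375 + 1.084950 = 3.228075
T(1,0) = 0.807019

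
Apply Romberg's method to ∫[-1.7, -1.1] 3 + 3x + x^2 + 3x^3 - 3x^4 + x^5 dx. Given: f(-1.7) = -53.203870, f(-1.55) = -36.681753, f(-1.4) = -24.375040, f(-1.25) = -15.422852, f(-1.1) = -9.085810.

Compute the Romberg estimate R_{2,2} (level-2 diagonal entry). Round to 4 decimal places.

-15.9725

R_{0,0} (trapezoid, 1 panel, h=0.6000): -18.686904
R_{1,0} (trapezoid, 2 panels, h=0.3000): -16.655964
R_{2,0} (trapezoid, 4 panels, h=0.1500): -16.143673
R_{1,1} = -16.655964 + (-16.655964 − (-18.686904))/3 = -15.978984
R_{2,1} = -16.143673 + (-16.143673 − (-16.655964))/3 = -15.972909
R_{2,2} = -15.972909 + (-15.972909 − (-15.978984))/15 = -15.972504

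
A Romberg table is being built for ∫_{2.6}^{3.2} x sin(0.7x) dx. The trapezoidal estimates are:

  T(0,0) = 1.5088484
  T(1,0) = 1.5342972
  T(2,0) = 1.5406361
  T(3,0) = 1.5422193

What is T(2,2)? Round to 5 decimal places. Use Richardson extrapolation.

T(1,1) = 1.5342972 + (1.5342972 − 1.5088484)/3 = 1.5427801
T(2,1) = 1.5406361 + (1.5406361 − 1.5342972)/3 = 1.5427491
T(2,2) = (16·1.5427491 − 1.5427801) / 15 = 1.5427470

1.54275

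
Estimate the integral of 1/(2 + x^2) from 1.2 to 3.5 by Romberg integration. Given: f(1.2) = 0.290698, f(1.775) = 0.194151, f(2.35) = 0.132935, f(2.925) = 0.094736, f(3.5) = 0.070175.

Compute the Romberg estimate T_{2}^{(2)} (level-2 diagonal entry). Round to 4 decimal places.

0.3416

T_{0}^{(0)} (trapezoid, 1 panel, h=2.3000): 0.415004
T_{1}^{(0)} (trapezoid, 2 panels, h=1.1500): 0.360377
T_{2}^{(0)} (trapezoid, 4 panels, h=0.5750): 0.346299
T_{1}^{(1)} = 0.360377 + (0.360377 − 0.415004)/3 = 0.342168
T_{2}^{(1)} = 0.346299 + (0.346299 − 0.360377)/3 = 0.341606
T_{2}^{(2)} = 0.341606 + (0.341606 − 0.342168)/15 = 0.341569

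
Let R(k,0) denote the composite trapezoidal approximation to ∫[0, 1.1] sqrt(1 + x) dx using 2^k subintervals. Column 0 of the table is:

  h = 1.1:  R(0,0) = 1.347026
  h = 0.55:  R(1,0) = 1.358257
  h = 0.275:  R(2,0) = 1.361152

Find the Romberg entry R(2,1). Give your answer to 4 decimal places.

Richardson extrapolation on the trapezoidal column (denominator 4−1=3):
R(2,1) = (4·1.361152 − 1.358257) / 3 = 1.362117

1.3621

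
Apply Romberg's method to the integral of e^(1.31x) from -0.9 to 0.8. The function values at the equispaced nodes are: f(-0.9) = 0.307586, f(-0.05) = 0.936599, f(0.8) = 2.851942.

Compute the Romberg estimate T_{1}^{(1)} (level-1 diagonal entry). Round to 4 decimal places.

1.9567

T_{0}^{(0)} (trapezoid, 1 panel, h=1.7000): 2.685599
T_{1}^{(0)} (trapezoid, 2 panels, h=0.8500): 2.138909
T_{1}^{(1)} = 2.138909 + (2.138909 − 2.685599)/3 = 1.956679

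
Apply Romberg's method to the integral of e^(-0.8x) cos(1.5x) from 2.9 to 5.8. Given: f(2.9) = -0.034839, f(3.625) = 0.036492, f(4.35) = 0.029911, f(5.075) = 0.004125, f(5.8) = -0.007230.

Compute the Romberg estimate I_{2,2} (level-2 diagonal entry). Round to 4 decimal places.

0.0440

I_{0,0} (trapezoid, 1 panel, h=2.9000): -0.061000
I_{1,0} (trapezoid, 2 panels, h=1.4500): 0.012871
I_{2,0} (trapezoid, 4 panels, h=0.7250): 0.035883
I_{1,1} = 0.012871 + (0.012871 − (-0.061000))/3 = 0.037495
I_{2,1} = 0.035883 + (0.035883 − 0.012871)/3 = 0.043554
I_{2,2} = 0.043554 + (0.043554 − 0.037495)/15 = 0.043958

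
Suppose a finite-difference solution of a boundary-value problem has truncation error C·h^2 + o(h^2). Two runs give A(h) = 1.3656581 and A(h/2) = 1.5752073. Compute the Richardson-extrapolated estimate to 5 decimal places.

1.64506

The leading error scales as h^2; refining by a factor of 2 reduces it by 2^2 = 4.
Extrapolated value = (4·A(h/2) − A(h)) / (4 − 1)
= (4·1.5752073 − 1.3656581) / 3
= 4.9351711 / 3 = 1.6450570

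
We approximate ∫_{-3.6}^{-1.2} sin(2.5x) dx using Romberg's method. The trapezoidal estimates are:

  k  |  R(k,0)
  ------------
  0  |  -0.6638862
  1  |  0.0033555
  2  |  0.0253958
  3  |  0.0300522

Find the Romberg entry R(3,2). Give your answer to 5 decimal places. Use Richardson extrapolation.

Richardson extrapolation on the trapezoidal column (denominator 4−1=3):
R(2,1) = 0.0253958 + (0.0253958 − 0.0033555)/3 = 0.0327426
R(3,1) = (4·0.0300522 − 0.0253958) / 3 = 0.0316043
R(3,2) = (16·0.0316043 − 0.0327426) / 15 = 0.0315284
(Column j=1 coincides with Simpson's rule on the same nodes.)

0.03153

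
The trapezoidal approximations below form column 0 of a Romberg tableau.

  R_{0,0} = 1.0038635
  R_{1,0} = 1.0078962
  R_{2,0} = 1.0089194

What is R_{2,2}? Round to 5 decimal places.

1.00926

Richardson extrapolation on the trapezoidal column (denominator 4−1=3):
R_{1,1} = 1.0078962 + (1.0078962 − 1.0038635)/3 = 1.0092404
R_{2,1} = (4·1.0089194 − 1.0078962) / 3 = 1.0092605
R_{2,2} = 1.0092605 + (1.0092605 − 1.0092404)/15 = 1.0092618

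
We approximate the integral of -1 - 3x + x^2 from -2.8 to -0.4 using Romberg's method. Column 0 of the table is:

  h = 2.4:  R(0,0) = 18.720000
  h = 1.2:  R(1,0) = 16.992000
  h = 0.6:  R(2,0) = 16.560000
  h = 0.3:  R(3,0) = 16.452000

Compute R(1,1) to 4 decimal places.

16.4160

Richardson extrapolation on the trapezoidal column (denominator 4−1=3):
R(1,1) = 16.992000 + (16.992000 − 18.720000)/3 = 16.416000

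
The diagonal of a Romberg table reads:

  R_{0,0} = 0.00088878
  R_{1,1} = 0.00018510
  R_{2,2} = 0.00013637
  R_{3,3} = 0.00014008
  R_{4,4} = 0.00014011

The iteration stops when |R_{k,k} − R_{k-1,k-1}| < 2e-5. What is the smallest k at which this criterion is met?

k = 3

|R_{1,1} − R_{0,0}| = 0.00070368 ≥ 2e-5
|R_{2,2} − R_{1,1}| = 0.00004873 ≥ 2e-5
|R_{3,3} − R_{2,2}| = 0.00000371 < 2e-5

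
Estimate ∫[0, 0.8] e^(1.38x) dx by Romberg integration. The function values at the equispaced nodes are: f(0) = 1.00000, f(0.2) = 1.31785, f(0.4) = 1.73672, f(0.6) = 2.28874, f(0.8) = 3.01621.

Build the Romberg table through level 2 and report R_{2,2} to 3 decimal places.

R_{0,0} (trapezoid, 1 panel, h=0.8000): 1.60648
R_{1,0} (trapezoid, 2 panels, h=0.4000): 1.49793
R_{2,0} (trapezoid, 4 panels, h=0.2000): 1.47028
R_{1,1} = 1.49793 + (1.49793 − 1.60648)/3 = 1.46175
R_{2,1} = 1.47028 + (1.47028 − 1.49793)/3 = 1.46106
R_{2,2} = 1.46106 + (1.46106 − 1.46175)/15 = 1.46101

1.461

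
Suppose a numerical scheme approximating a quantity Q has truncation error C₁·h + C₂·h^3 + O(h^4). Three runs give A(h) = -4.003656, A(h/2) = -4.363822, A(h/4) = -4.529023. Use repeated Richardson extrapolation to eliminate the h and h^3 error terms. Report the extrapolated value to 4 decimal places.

-4.6900

First eliminate the h term (factor 2^1 = 2):
  B₁ = (2·(-4.363822) − (-4.003656))/1 = -4.723988
  B₂ = (2·(-4.529023) − (-4.363822))/1 = -4.694224
Then eliminate the h^3 term (factor 2^3 = 8):
  (8·(-4.694224) − (-4.723988))/7 = -4.689972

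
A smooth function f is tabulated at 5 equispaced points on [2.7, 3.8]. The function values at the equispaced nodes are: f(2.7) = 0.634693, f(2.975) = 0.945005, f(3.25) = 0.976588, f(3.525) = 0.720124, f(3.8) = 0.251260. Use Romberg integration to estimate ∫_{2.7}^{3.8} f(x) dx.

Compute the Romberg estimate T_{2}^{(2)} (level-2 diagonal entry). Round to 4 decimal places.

T_{0}^{(0)} (trapezoid, 1 panel, h=1.1000): 0.487274
T_{1}^{(0)} (trapezoid, 2 panels, h=0.5500): 0.780760
T_{2}^{(0)} (trapezoid, 4 panels, h=0.2750): 0.848291
T_{1}^{(1)} = 0.780760 + (0.780760 − 0.487274)/3 = 0.878589
T_{2}^{(1)} = 0.848291 + (0.848291 − 0.780760)/3 = 0.870801
T_{2}^{(2)} = 0.870801 + (0.870801 − 0.878589)/15 = 0.870282

0.8703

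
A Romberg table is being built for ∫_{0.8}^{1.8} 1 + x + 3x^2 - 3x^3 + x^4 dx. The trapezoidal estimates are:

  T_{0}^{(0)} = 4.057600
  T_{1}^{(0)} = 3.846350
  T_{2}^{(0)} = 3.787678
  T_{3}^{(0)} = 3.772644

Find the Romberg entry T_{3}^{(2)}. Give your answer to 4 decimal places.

3.7676

Richardson extrapolation on the trapezoidal column (denominator 4−1=3):
T_{2}^{(1)} = 3.787678 + (3.787678 − 3.846350)/3 = 3.768121
T_{3}^{(1)} = 3.772644 + (3.772644 − 3.787678)/3 = 3.767633
T_{3}^{(2)} = (16·3.767633 − 3.768121) / 15 = 3.767600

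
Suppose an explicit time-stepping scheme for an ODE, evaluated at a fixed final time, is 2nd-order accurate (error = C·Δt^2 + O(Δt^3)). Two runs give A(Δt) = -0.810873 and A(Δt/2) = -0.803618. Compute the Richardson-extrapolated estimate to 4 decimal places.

The leading error scales as Δt^2; refining by a factor of 2 reduces it by 2^2 = 4.
Extrapolated value = (4·A(Δt/2) − A(Δt)) / (4 − 1)
= (4·(-0.803618) − (-0.810873)) / 3
= -2.403599 / 3 = -0.801200

-0.8012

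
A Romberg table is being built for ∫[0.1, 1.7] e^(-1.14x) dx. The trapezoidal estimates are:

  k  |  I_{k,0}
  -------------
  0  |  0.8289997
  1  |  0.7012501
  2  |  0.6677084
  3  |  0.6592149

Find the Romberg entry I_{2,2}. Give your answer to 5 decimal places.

0.65639

Richardson extrapolation on the trapezoidal column (denominator 4−1=3):
I_{1,1} = 0.7012501 + (0.7012501 − 0.8289997)/3 = 0.6586669
I_{2,1} = 0.6677084 + (0.6677084 − 0.7012501)/3 = 0.6565278
I_{2,2} = (16·0.6565278 − 0.6586669) / 15 = 0.6563852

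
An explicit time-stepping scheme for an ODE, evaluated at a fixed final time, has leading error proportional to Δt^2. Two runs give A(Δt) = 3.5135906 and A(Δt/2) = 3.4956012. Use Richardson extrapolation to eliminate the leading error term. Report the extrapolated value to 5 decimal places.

3.48960

Extrapolated value = (4·A(Δt/2) − A(Δt)) / (4 − 1)
= (4·3.4956012 − 3.5135906) / 3
= 10.4688142 / 3 = 3.4896047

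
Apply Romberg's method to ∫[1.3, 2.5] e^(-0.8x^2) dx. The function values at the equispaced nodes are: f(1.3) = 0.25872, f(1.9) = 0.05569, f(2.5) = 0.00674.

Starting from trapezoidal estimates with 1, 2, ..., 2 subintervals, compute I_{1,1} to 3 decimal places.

I_{0,0} (trapezoid, 1 panel, h=1.2000): 0.15928
I_{1,0} (trapezoid, 2 panels, h=0.6000): 0.11305
I_{1,1} = 0.11305 + (0.11305 − 0.15928)/3 = 0.09764

0.098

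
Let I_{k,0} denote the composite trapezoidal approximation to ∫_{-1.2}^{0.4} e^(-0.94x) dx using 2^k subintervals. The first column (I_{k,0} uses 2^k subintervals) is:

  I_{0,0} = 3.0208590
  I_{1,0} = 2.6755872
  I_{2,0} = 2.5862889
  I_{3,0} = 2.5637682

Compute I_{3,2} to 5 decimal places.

2.55624

I_{2,1} = (4·2.5862889 − 2.6755872) / 3 = 2.5565228
I_{3,1} = 2.5637682 + (2.5637682 − 2.5862889)/3 = 2.5562613
I_{3,2} = 2.5562613 + (2.5562613 − 2.5565228)/15 = 2.5562439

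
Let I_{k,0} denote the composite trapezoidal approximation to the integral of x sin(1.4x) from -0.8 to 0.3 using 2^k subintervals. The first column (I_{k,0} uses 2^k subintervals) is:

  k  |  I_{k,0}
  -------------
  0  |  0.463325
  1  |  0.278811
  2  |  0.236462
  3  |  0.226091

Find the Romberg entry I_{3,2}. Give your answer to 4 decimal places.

0.2227

Richardson extrapolation on the trapezoidal column (denominator 4−1=3):
I_{2,1} = (4·0.236462 − 0.278811) / 3 = 0.222346
I_{3,1} = 0.226091 + (0.226091 − 0.236462)/3 = 0.222634
I_{3,2} = 0.222634 + (0.222634 − 0.222346)/15 = 0.222653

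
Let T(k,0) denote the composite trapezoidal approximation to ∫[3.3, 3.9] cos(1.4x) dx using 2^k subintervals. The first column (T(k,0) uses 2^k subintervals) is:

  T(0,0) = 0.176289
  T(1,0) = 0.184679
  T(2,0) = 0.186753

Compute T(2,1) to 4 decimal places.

0.1874

Richardson extrapolation on the trapezoidal column (denominator 4−1=3):
T(2,1) = (4·0.186753 − 0.184679) / 3 = 0.187444
(Column j=1 coincides with Simpson's rule on the same nodes.)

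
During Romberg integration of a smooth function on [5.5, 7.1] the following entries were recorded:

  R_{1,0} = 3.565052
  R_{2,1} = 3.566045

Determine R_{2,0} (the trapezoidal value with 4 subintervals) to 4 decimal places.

3.5658

From R_{2,1} = (4·R_{2,0} − R_{1,0})/3, solve for R_{2,0}:
4·R_{2,0} = 3·3.566045 + 3.565052 = 14.263187
R_{2,0} = 3.565797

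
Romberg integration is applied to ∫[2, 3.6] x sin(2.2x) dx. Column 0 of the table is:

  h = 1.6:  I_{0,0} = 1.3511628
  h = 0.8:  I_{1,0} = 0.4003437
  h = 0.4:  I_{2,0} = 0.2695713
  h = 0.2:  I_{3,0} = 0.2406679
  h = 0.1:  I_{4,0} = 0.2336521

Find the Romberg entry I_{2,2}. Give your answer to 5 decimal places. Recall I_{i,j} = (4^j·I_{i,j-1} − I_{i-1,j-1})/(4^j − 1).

Richardson extrapolation on the trapezoidal column (denominator 4−1=3):
I_{1,1} = 0.4003437 + (0.4003437 − 1.3511628)/3 = 0.0834040
I_{2,1} = (4·0.2695713 − 0.4003437) / 3 = 0.2259805
I_{2,2} = (16·0.2259805 − 0.0834040) / 15 = 0.2354856

0.23549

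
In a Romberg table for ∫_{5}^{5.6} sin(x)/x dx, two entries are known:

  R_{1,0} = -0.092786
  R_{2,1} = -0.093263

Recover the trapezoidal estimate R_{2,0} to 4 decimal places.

From R_{2,1} = (4·R_{2,0} − R_{1,0})/3, solve for R_{2,0}:
4·R_{2,0} = 3·(-0.093263) + (-0.092786) = -0.372575
R_{2,0} = -0.093144

-0.0931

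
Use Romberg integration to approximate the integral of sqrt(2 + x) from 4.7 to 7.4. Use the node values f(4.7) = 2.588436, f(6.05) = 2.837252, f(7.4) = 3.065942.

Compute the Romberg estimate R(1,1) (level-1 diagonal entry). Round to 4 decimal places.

R(0,0) (trapezoid, 1 panel, h=2.7000): 7.633410
R(1,0) (trapezoid, 2 panels, h=1.3500): 7.646995
R(1,1) = 7.646995 + (7.646995 − 7.633410)/3 = 7.651523

7.6515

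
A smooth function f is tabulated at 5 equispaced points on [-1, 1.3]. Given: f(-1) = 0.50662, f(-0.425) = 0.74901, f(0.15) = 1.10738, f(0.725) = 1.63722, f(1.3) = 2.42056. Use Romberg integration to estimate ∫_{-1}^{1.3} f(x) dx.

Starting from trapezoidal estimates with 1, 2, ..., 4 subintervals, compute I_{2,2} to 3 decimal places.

I_{0,0} (trapezoid, 1 panel, h=2.3000): 3.36626
I_{1,0} (trapezoid, 2 panels, h=1.1500): 2.95662
I_{2,0} (trapezoid, 4 panels, h=0.5750): 2.85039
I_{1,1} = 2.95662 + (2.95662 − 3.36626)/3 = 2.82007
I_{2,1} = 2.85039 + (2.85039 − 2.95662)/3 = 2.81498
I_{2,2} = 2.81498 + (2.81498 − 2.82007)/15 = 2.81464

2.815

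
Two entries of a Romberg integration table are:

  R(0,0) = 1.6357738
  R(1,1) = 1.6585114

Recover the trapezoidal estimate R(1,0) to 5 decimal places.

From R(1,1) = (4·R(1,0) − R(0,0))/3, solve for R(1,0):
4·R(1,0) = 3·1.6585114 + 1.6357738 = 6.6113080
R(1,0) = 1.6528270

1.65283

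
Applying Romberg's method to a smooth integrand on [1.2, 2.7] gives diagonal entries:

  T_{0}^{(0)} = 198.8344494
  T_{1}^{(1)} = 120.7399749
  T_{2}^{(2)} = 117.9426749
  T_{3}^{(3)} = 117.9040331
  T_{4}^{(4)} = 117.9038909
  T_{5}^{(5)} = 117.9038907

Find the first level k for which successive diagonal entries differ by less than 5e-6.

|T_{1}^{(1)} − T_{0}^{(0)}| = 78.0944745 ≥ 5e-6
|T_{2}^{(2)} − T_{1}^{(1)}| = 2.7973000 ≥ 5e-6
|T_{3}^{(3)} − T_{2}^{(2)}| = 0.0386418 ≥ 5e-6
|T_{4}^{(4)} − T_{3}^{(3)}| = 0.0001422 ≥ 5e-6
|T_{5}^{(5)} − T_{4}^{(4)}| = 0.0000002 < 5e-6

k = 5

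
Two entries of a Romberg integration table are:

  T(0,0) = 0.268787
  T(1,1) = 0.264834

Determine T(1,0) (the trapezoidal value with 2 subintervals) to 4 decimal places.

0.2658

From T(1,1) = (4·T(1,0) − T(0,0))/3, solve for T(1,0):
4·T(1,0) = 3·0.264834 + 0.268787 = 1.063289
T(1,0) = 0.265822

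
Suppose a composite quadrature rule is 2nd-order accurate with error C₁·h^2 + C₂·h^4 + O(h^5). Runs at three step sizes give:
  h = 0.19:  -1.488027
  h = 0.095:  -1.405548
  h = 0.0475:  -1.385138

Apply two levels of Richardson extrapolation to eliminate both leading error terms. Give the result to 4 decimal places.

First eliminate the h^2 term (factor 2^2 = 4):
  B₁ = (4·(-1.405548) − (-1.488027))/3 = -1.378055
  B₂ = (4·(-1.385138) − (-1.405548))/3 = -1.378335
Then eliminate the h^4 term (factor 2^4 = 16):
  (16·(-1.378335) − (-1.378055))/15 = -1.378354

-1.3784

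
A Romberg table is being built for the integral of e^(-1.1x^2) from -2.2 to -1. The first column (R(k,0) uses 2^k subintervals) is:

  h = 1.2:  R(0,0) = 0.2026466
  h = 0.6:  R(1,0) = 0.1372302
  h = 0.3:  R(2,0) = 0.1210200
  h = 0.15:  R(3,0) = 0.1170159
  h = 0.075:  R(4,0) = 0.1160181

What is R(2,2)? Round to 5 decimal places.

Richardson extrapolation on the trapezoidal column (denominator 4−1=3):
R(1,1) = (4·0.1372302 − 0.2026466) / 3 = 0.1154247
R(2,1) = 0.1210200 + (0.1210200 − 0.1372302)/3 = 0.1156166
R(2,2) = 0.1156166 + (0.1156166 − 0.1154247)/15 = 0.1156294

0.11563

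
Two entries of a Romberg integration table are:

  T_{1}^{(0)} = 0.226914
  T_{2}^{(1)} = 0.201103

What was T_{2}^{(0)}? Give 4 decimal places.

0.2076

From T_{2}^{(1)} = (4·T_{2}^{(0)} − T_{1}^{(0)})/3, solve for T_{2}^{(0)}:
4·T_{2}^{(0)} = 3·0.201103 + 0.226914 = 0.830223
T_{2}^{(0)} = 0.207556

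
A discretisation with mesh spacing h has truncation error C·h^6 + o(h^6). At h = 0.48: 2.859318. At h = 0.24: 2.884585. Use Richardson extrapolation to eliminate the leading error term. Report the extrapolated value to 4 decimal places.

The leading error scales as h^6; refining by a factor of 2 reduces it by 2^6 = 64.
Extrapolated value = (64·A(h/2) − A(h)) / (64 − 1)
= (64·2.884585 − 2.859318) / 63
= 181.754122 / 63 = 2.884986

2.8850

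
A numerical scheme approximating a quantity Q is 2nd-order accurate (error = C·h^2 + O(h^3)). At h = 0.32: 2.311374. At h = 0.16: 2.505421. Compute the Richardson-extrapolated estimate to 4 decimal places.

Extrapolated value = (4·A(h/2) − A(h)) / (4 − 1)
= (4·2.505421 − 2.311374) / 3
= 7.710310 / 3 = 2.570103

2.5701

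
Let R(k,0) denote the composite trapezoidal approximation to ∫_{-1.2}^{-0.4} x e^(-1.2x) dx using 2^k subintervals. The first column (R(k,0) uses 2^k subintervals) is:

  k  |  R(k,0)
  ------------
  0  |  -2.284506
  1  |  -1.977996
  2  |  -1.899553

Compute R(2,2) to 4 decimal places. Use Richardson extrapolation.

-1.8732

Richardson extrapolation on the trapezoidal column (denominator 4−1=3):
R(1,1) = (4·(-1.977996) − (-2.284506)) / 3 = -1.875826
R(2,1) = -1.899553 + (-1.899553 − (-1.977996))/3 = -1.873405
R(2,2) = (16·(-1.873405) − (-1.875826)) / 15 = -1.873244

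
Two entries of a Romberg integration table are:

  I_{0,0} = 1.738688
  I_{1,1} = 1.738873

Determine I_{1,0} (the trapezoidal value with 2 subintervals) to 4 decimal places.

From I_{1,1} = (4·I_{1,0} − I_{0,0})/3, solve for I_{1,0}:
4·I_{1,0} = 3·1.738873 + 1.738688 = 6.955307
I_{1,0} = 1.738827

1.7388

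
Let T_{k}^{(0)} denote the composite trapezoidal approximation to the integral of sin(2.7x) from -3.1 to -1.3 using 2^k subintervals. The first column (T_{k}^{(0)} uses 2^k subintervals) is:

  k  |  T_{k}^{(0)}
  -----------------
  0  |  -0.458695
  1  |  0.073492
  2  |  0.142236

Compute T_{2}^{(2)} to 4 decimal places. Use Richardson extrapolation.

Richardson extrapolation on the trapezoidal column (denominator 4−1=3):
T_{1}^{(1)} = 0.073492 + (0.073492 − (-0.458695))/3 = 0.250888
T_{2}^{(1)} = 0.142236 + (0.142236 − 0.073492)/3 = 0.165151
T_{2}^{(2)} = 0.165151 + (0.165151 − 0.250888)/15 = 0.159435

0.1594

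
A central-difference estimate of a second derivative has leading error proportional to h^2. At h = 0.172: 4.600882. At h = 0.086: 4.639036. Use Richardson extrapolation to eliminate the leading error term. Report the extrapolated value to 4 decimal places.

4.6518

Extrapolated value = (4·A(h/2) − A(h)) / (4 − 1)
= (4·4.639036 − 4.600882) / 3
= 13.955262 / 3 = 4.651754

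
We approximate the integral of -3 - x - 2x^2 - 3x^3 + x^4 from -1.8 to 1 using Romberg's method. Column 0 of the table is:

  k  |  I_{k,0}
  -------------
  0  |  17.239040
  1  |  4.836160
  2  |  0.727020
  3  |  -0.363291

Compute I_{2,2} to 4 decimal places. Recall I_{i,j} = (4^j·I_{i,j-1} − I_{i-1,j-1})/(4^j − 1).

Richardson extrapolation on the trapezoidal column (denominator 4−1=3):
I_{1,1} = 4.836160 + (4.836160 − 17.239040)/3 = 0.701867
I_{2,1} = 0.727020 + (0.727020 − 4.836160)/3 = -0.642693
I_{2,2} = -0.642693 + (-0.642693 − 0.701867)/15 = -0.732330

-0.7323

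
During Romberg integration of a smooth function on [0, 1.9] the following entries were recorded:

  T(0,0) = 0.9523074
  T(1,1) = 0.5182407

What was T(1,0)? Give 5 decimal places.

From T(1,1) = (4·T(1,0) − T(0,0))/3, solve for T(1,0):
4·T(1,0) = 3·0.5182407 + 0.9523074 = 2.5070295
T(1,0) = 0.6267574

0.62676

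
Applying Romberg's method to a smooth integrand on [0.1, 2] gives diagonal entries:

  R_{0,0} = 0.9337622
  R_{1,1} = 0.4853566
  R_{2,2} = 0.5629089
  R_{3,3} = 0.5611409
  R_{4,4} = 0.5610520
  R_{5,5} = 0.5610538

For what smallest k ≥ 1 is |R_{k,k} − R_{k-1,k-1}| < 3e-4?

k = 4

|R_{1,1} − R_{0,0}| = 0.4484056 ≥ 3e-4
|R_{2,2} − R_{1,1}| = 0.0775523 ≥ 3e-4
|R_{3,3} − R_{2,2}| = 0.0017680 ≥ 3e-4
|R_{4,4} − R_{3,3}| = 0.0000889 < 3e-4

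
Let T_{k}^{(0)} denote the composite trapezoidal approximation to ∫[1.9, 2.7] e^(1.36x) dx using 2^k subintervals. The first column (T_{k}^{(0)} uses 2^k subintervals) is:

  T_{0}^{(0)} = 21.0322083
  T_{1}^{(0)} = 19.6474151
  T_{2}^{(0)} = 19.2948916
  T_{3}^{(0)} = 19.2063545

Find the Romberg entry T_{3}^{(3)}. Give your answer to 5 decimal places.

T_{1}^{(1)} = 19.6474151 + (19.6474151 − 21.0322083)/3 = 19.1858174
T_{2}^{(1)} = (4·19.2948916 − 19.6474151) / 3 = 19.1773838
T_{3}^{(1)} = 19.2063545 + (19.2063545 − 19.2948916)/3 = 19.1768421
T_{2}^{(2)} = 19.1773838 + (19.1773838 − 19.1858174)/15 = 19.1768216
T_{3}^{(2)} = 19.1768421 + (19.1768421 − 19.1773838)/15 = 19.1768060
T_{3}^{(3)} = (64·19.1768060 − 19.1768216) / 63 = 19.1768058
(Column j=1 coincides with Simpson's rule on the same nodes.)

19.17681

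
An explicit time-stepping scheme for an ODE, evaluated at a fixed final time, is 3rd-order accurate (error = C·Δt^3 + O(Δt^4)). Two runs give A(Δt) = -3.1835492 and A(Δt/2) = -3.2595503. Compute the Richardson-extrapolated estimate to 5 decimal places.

The leading error scales as Δt^3; refining by a factor of 2 reduces it by 2^3 = 8.
Extrapolated value = (8·A(Δt/2) − A(Δt)) / (8 − 1)
= (8·(-3.2595503) − (-3.1835492)) / 7
= -22.8928532 / 7 = -3.2704076

-3.27041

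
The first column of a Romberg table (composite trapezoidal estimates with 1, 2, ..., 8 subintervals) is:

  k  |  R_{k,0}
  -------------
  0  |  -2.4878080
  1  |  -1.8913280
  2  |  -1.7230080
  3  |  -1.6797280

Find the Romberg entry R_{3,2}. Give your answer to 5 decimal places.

-1.66519

R_{2,1} = (4·(-1.7230080) − (-1.8913280)) / 3 = -1.6669013
R_{3,1} = -1.6797280 + (-1.6797280 − (-1.7230080))/3 = -1.6653013
R_{3,2} = (16·(-1.6653013) − (-1.6669013)) / 15 = -1.6651946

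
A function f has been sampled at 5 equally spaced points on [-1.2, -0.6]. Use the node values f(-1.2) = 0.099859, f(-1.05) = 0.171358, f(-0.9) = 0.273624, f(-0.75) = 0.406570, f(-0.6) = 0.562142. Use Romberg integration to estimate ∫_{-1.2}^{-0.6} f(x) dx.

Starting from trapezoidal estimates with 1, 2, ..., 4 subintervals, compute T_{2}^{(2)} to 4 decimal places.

0.1761

T_{0}^{(0)} (trapezoid, 1 panel, h=0.6000): 0.198600
T_{1}^{(0)} (trapezoid, 2 panels, h=0.3000): 0.181387
T_{2}^{(0)} (trapezoid, 4 panels, h=0.1500): 0.177383
T_{1}^{(1)} = 0.181387 + (0.181387 − 0.198600)/3 = 0.175649
T_{2}^{(1)} = 0.177383 + (0.177383 − 0.181387)/3 = 0.176048
T_{2}^{(2)} = 0.176048 + (0.176048 − 0.175649)/15 = 0.176075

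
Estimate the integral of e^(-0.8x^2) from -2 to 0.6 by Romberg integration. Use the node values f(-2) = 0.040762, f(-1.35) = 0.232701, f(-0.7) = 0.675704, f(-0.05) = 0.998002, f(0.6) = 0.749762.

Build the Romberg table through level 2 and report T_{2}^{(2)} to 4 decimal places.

T_{0}^{(0)} (trapezoid, 1 panel, h=2.6000): 1.027681
T_{1}^{(0)} (trapezoid, 2 panels, h=1.3000): 1.392256
T_{2}^{(0)} (trapezoid, 4 panels, h=0.6500): 1.496085
T_{1}^{(1)} = 1.392256 + (1.392256 − 1.027681)/3 = 1.513781
T_{2}^{(1)} = 1.496085 + (1.496085 − 1.392256)/3 = 1.530695
T_{2}^{(2)} = 1.530695 + (1.530695 − 1.513781)/15 = 1.531823

1.5318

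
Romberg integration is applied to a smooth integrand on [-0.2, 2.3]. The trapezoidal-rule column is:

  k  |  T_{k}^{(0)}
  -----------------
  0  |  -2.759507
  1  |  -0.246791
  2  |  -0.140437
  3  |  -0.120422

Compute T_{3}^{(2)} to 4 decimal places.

Richardson extrapolation on the trapezoidal column (denominator 4−1=3):
T_{2}^{(1)} = -0.140437 + (-0.140437 − (-0.246791))/3 = -0.104986
T_{3}^{(1)} = (4·(-0.120422) − (-0.140437)) / 3 = -0.113750
T_{3}^{(2)} = (16·(-0.113750) − (-0.104986)) / 15 = -0.114334
(Column j=1 coincides with Simpson's rule on the same nodes.)

-0.1143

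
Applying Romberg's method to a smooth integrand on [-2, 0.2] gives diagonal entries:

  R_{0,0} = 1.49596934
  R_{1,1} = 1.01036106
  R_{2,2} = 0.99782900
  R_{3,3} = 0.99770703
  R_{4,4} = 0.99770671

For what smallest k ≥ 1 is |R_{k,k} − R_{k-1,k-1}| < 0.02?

|R_{1,1} − R_{0,0}| = 0.48560828 ≥ 0.02
|R_{2,2} − R_{1,1}| = 0.01253206 < 0.02

k = 2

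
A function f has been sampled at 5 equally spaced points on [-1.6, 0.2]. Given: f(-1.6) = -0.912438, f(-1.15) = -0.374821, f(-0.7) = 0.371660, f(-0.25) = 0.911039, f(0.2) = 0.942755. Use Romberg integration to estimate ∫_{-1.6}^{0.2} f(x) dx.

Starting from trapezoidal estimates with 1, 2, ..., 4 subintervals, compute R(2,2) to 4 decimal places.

R(0,0) (trapezoid, 1 panel, h=1.8000): 0.027285
R(1,0) (trapezoid, 2 panels, h=0.9000): 0.348137
R(2,0) (trapezoid, 4 panels, h=0.4500): 0.415366
R(1,1) = 0.348137 + (0.348137 − 0.027285)/3 = 0.455088
R(2,1) = 0.415366 + (0.415366 − 0.348137)/3 = 0.437776
R(2,2) = 0.437776 + (0.437776 − 0.455088)/15 = 0.436622

0.4366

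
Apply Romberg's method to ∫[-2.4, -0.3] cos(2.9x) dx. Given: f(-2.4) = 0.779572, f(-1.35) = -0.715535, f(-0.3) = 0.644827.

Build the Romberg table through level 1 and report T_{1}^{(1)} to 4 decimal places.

T_{0}^{(0)} (trapezoid, 1 panel, h=2.1000): 1.495619
T_{1}^{(0)} (trapezoid, 2 panels, h=1.0500): -0.003502
T_{1}^{(1)} = -0.003502 + (-0.003502 − 1.495619)/3 = -0.503209

-0.5032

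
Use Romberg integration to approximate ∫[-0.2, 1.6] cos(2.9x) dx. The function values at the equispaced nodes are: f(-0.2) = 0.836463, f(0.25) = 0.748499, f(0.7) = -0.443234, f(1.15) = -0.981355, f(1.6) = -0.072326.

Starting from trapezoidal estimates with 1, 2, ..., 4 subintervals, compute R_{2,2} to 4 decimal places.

-0.1484

R_{0,0} (trapezoid, 1 panel, h=1.8000): 0.687723
R_{1,0} (trapezoid, 2 panels, h=0.9000): -0.055049
R_{2,0} (trapezoid, 4 panels, h=0.4500): -0.132310
R_{1,1} = -0.055049 + (-0.055049 − 0.687723)/3 = -0.302640
R_{2,1} = -0.132310 + (-0.132310 − (-0.055049))/3 = -0.158064
R_{2,2} = -0.158064 + (-0.158064 − (-0.302640))/15 = -0.148426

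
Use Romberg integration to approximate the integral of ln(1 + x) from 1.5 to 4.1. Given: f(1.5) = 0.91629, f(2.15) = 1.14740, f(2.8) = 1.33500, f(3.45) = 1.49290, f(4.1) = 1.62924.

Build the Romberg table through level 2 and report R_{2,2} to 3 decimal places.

R_{0,0} (trapezoid, 1 panel, h=2.6000): 3.30919
R_{1,0} (trapezoid, 2 panels, h=1.3000): 3.39009
R_{2,0} (trapezoid, 4 panels, h=0.6500): 3.41124
R_{1,1} = 3.39009 + (3.39009 − 3.30919)/3 = 3.41706
R_{2,1} = 3.41124 + (3.41124 − 3.39009)/3 = 3.41829
R_{2,2} = 3.41829 + (3.41829 − 3.41706)/15 = 3.41837

3.418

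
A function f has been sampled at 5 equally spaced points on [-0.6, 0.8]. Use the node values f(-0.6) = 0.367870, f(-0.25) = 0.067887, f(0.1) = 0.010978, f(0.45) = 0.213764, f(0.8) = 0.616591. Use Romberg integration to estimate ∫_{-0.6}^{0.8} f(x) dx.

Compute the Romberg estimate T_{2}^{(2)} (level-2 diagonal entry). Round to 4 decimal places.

0.2494

T_{0}^{(0)} (trapezoid, 1 panel, h=1.4000): 0.689123
T_{1}^{(0)} (trapezoid, 2 panels, h=0.7000): 0.352246
T_{2}^{(0)} (trapezoid, 4 panels, h=0.3500): 0.274701
T_{1}^{(1)} = 0.352246 + (0.352246 − 0.689123)/3 = 0.239954
T_{2}^{(1)} = 0.274701 + (0.274701 − 0.352246)/3 = 0.248853
T_{2}^{(2)} = 0.248853 + (0.248853 − 0.239954)/15 = 0.249446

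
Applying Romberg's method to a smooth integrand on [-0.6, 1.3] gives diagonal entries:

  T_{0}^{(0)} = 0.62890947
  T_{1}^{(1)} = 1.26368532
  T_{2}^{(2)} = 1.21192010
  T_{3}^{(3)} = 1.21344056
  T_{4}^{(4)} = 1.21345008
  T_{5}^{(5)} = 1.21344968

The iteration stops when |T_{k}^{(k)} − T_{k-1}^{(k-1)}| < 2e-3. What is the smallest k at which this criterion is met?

k = 3

|T_{1}^{(1)} − T_{0}^{(0)}| = 0.63477585 ≥ 2e-3
|T_{2}^{(2)} − T_{1}^{(1)}| = 0.05176522 ≥ 2e-3
|T_{3}^{(3)} − T_{2}^{(2)}| = 0.00152046 < 2e-3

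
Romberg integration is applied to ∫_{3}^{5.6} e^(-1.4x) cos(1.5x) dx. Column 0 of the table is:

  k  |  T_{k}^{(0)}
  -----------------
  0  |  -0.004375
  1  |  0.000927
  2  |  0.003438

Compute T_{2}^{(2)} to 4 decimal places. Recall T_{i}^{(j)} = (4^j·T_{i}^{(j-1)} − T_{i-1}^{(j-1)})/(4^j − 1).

Richardson extrapolation on the trapezoidal column (denominator 4−1=3):
T_{1}^{(1)} = 0.000927 + (0.000927 − (-0.004375))/3 = 0.002694
T_{2}^{(1)} = 0.003438 + (0.003438 − 0.000927)/3 = 0.004275
T_{2}^{(2)} = 0.004275 + (0.004275 − 0.002694)/15 = 0.004380

0.0044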